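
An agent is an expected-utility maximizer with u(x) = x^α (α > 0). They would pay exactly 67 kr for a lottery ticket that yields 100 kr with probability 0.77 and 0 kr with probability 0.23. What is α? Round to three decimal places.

α ≈ 0.653

EU(lottery) = 0.77·100^α + 0.23·0 = 0.77·100^α.
Equating: 67^α = 0.77·100^α, i.e. 0.6700^α = 0.77.
Take logs: α = ln 0.77 / ln(67/100) ≈ 0.65263.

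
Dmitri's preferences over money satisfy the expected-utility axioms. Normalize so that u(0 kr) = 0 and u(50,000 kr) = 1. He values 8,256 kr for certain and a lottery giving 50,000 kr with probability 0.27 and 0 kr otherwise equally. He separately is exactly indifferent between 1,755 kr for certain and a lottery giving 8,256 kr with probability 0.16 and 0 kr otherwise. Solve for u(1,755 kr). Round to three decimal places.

0.043

The first gamble pins u(8,256 kr): it must equal 0.27·1 + 0.73·0 = 0.27.
Then u(1,755 kr) = 0.16·u(8,256 kr) + 0.84·u(0 kr) = 0.16·0.27 + 0.84·0.00 = 0.0432.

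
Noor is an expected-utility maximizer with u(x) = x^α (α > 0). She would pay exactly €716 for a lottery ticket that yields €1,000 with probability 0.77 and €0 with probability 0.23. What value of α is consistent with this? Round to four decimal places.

EU(lottery) = 0.77·1000^α + 0.23·0 = 0.77·1000^α.
Indifference: 716^α = 0.77·1000^α, so (716/1000)^α = 0.77.
α = ln(0.77) / ln(716/1000) = -0.2613648/-0.3340751 ≈ 0.7824.

α ≈ 0.7824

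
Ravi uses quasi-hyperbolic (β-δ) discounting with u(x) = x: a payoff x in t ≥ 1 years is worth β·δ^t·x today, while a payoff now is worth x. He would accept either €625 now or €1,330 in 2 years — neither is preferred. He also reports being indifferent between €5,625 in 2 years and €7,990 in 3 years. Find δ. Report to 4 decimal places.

From the later pair, β·δ^2·5625 = β·δ^3·7990; dividing through, δ = 5625/7990 = 0.70401.

δ ≈ 0.7040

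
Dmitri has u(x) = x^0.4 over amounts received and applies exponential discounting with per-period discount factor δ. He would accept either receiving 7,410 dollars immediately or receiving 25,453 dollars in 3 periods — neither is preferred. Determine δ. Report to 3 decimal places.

δ ≈ 0.848

Equating discounted utilities: u(7410) = δ^3·u(25453) ⇒ δ^3 = u(7410)/u(25453).
Since u(x) = x^0.4, δ^3 = (7410/25453)^0.4 = 0.29112^0.4 = 0.61042.
So δ = 0.61042^(1/3) ≈ 0.848.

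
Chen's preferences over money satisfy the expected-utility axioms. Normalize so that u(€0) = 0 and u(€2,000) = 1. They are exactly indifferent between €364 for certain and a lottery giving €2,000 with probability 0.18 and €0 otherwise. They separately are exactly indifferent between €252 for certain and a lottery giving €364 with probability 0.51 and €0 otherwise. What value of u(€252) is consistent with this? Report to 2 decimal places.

0.09

The first gamble pins u(€364): it must equal 0.18·1 + 0.82·0 = 0.18.
Then u(€252) = 0.51·u(€364) + 0.49·u(€0) = 0.51·0.18 + 0.49·0.00 = 0.0918.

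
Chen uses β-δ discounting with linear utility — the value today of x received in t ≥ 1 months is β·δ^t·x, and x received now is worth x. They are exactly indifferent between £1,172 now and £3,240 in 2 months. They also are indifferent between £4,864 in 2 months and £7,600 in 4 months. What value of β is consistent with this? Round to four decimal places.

From the later pair, β·δ^2·4864 = β·δ^4·7600; dividing through, δ^2 = 4864/7600 = 0.64000, so δ = 0.80000.
Now use the now-vs-future pair: 1172 = β·δ^2·3240 gives β = 1172/(0.64000·3240) ≈ 0.5652.

β ≈ 0.5652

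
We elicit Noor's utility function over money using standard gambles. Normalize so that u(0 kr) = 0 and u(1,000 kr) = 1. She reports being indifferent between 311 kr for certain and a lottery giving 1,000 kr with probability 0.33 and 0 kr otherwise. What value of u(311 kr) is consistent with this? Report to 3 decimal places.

0.330

u(311 kr) equals the lottery's expected utility: 0.33·1 + 0.67·0 = 0.33.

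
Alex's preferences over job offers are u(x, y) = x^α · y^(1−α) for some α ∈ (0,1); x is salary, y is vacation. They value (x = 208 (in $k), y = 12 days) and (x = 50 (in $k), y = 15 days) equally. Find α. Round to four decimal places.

Set the two utilities equal: 208^α·12^(1−α) = 50^α·15^(1−α).
(208/50)^α = (15/12)^(1−α); take logs: α·ln(208/50) = (1−α)·ln(15/12), i.e. α·1.4255151 = (1−α)·0.2231436.
Thus α·(1.6486587) = 0.2231436, so α = 0.2231436/1.6486587 ≈ 0.1353.

α ≈ 0.1353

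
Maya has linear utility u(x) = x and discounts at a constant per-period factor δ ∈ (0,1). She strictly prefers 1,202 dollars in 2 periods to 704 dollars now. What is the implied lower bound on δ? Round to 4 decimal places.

Comparing present values: 704 < δ^2·1202.
So δ^2 > 704/1202 = 0.58569; taking the square root of both positive sides preserves the inequality.
δ > 0.58569^(1/2) = 0.7653.

δ > 0.7653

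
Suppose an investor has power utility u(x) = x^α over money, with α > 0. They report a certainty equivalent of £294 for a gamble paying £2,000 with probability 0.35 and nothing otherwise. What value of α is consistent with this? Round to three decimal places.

The lottery's expected utility is 0.35·u(2000) + 0.65·u(0) = 0.35·2000^α (since u(0) = 0 for α > 0).
Equating: 294^α = 0.35·2000^α, i.e. 0.1470^α = 0.35.
Take logs: α = ln 0.35 / ln(294/2000) ≈ 0.54755.

α ≈ 0.548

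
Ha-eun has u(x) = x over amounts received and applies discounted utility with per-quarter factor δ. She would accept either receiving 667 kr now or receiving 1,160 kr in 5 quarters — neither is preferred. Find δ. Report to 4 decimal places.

The payoff in 5 quarters is discounted by δ^5, so u(667) = δ^5·u(1160) and δ^5 = u(667)/u(1160).
With u(x) = x: δ^5 = 667/1160 = 0.57500.
Hence δ = (0.57500)^(1/5) = 0.895228.

δ ≈ 0.8952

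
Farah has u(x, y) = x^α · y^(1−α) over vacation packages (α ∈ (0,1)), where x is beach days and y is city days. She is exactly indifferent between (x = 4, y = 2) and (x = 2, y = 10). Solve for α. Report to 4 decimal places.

The Cobb–Douglas utilities coincide, so 4^α·2^(1−α) = 2^α·10^(1−α).
Rearrange to (4/2)^α = (10/2)^(1−α) and take logs: α·0.6931472 = (1−α)·1.6094379.
With A = 0.6931472 and B = 1.6094379: α·A = (1−α)·B, so α = B/(A+B) = 1.6094379/2.3025851 ≈ 0.6990.

α ≈ 0.6990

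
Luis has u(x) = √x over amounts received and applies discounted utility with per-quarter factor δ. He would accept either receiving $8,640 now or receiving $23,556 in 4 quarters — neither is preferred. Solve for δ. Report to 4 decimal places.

Indifference means u(8640) = δ^4 · u(23556), so δ^4 = u(8640)/u(23556).
With u(x) = √x: δ^4 = √8640/√23556 = √(8640/23556) = 0.60563.
Hence δ = (0.60563)^(1/4) = 0.882168.

δ ≈ 0.8822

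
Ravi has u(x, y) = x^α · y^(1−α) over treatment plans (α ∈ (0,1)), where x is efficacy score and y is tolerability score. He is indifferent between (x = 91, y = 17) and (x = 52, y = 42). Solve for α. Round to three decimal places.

α ≈ 0.618

The Cobb–Douglas utilities coincide, so 91^α·17^(1−α) = 52^α·42^(1−α).
(91/52)^α = (42/17)^(1−α); take logs: α·ln(91/52) = (1−α)·ln(42/17), i.e. α·0.559616 = (1−α)·0.904456.
With A = 0.559616 and B = 0.904456: α·A = (1−α)·B, so α = B/(A+B) = 0.904456/1.464072 ≈ 0.618.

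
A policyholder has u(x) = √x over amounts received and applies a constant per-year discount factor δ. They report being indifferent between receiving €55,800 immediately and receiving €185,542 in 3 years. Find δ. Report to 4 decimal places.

The payoff in 3 years is discounted by δ^3, so u(55800) = δ^3·u(185542) and δ^3 = u(55800)/u(185542).
With u(x) = √x: δ^3 = √55800/√185542 = √(55800/185542) = 0.54840.
Taking the cube root: δ = 0.54840^(1/3) ≈ 0.8185.

δ ≈ 0.8185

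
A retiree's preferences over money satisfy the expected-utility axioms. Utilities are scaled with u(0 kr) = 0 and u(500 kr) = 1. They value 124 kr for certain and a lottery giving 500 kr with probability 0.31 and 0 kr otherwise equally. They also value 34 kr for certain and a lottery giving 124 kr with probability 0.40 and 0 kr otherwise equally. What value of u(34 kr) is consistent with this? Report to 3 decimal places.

0.124

First, u(124 kr) = 0.31·u(500 kr) + 0.69·u(0 kr) = 0.31.
Chaining: u(34 kr) = 0.40·0.31 + 0.60·0.00 = 0.1240.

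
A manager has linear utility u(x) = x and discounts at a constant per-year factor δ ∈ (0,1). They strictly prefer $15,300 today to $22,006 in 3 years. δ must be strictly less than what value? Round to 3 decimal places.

The preference means 15300 > δ^3·22006.
Hence δ^3 < 15300/22006 = 0.69526, and x ↦ x^(1/3) is increasing on (0,∞).
δ < (15300/22006)^(1/3) ≈ 0.886.

δ < 0.886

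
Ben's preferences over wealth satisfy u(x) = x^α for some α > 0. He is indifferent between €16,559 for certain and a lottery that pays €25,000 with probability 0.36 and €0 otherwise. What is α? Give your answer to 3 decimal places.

α ≈ 2.480

EU(lottery) = 0.36·25000^α + 0.64·0 = 0.36·25000^α.
Indifference: 16559^α = 0.36·25000^α, so (16559/25000)^α = 0.36.
α = ln(0.36) / ln(16559/25000) = -1.021651/-0.411946 ≈ 2.480.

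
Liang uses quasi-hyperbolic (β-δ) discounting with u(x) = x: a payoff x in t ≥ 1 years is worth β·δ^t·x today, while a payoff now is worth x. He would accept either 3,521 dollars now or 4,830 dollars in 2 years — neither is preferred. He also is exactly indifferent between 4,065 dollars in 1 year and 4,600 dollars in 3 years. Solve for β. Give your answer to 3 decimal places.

The second indifference involves only future payoffs, so β cancels: β·δ^1·4065 = β·δ^3·4600, giving δ^2 = 4065/4600 = 0.88370, so δ = 0.94005.
Now use the now-vs-future pair: 3521 = β·δ^2·4830 gives β = 3521/(0.88370·4830) ≈ 0.825.

β ≈ 0.825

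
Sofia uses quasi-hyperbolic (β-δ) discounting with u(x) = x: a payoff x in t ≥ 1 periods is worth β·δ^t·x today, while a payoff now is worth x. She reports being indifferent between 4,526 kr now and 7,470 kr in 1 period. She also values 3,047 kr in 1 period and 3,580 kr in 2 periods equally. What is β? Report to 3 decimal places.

Both payoffs in the second observation are in the future, so β drops out: δ^1·3047 = δ^2·3580 ⇒ δ = 3047/3580 = 0.85112.
The first indifference: 4526 = β·δ·7470, so β = 4526/(δ·7470) = 4526/(0.85112·7470) ≈ 0.712.

β ≈ 0.712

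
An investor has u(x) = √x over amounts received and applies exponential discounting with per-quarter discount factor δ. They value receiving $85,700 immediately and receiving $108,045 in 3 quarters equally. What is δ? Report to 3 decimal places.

Indifference means u(85700) = δ^3 · u(108045), so δ^3 = u(85700)/u(108045).
Since u(x) = √x, δ^3 = √(85700/108045) = 0.89061.
Hence δ = (0.89061)^(1/3) = 0.96212.

δ ≈ 0.962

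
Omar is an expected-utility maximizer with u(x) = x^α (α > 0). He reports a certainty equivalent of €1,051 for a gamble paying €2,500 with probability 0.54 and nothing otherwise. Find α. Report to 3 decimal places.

α ≈ 0.711

Since u(0) = 0, the lottery's EU is 0.54·2500^α.
Setting u(1051) equal to that: 1051^α = 0.54·2500^α ⇒ (1051/2500)^α = 0.54.
Taking logs: α·ln(1051/2500) = ln(0.54), so α = -0.616186 / -0.866549 ≈ 0.711.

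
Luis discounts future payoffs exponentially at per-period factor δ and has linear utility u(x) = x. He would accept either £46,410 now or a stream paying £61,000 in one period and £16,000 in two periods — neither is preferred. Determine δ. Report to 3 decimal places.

δ ≈ 0.650

Equating present values: 46410 = 61000δ + 16000δ².
So 16000δ² + 61000δ − 46410 = 0.
δ = (−61000 + √(61000² + 4·16000·46410)) / (2·16000) = (−61000 + √6691240000.00) / 32000 ≈ 0.650.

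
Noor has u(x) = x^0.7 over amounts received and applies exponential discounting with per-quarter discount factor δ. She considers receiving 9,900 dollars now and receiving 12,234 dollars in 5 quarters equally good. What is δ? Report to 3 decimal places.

The payoff in 5 quarters is discounted by δ^5, so u(9900) = δ^5·u(12234) and δ^5 = u(9900)/u(12234).
Since u(x) = x^0.7, δ^5 = (9900/12234)^0.7 = 0.80922^0.7 = 0.86228.
Taking the 5th root: δ = 0.86228^(1/5) ≈ 0.971.

δ ≈ 0.971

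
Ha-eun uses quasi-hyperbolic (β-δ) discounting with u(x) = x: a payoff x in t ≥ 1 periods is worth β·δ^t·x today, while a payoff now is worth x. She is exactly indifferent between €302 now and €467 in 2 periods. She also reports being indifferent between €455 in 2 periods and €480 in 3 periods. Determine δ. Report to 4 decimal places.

δ ≈ 0.9479

The second indifference involves only future payoffs, so β cancels: β·δ^2·455 = β·δ^3·480, giving δ = 455/480 = 0.94792.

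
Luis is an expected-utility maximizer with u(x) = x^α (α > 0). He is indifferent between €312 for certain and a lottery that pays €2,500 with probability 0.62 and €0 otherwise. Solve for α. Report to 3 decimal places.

EU(lottery) = 0.62·2500^α + 0.38·0 = 0.62·2500^α.
Setting u(312) equal to that: 312^α = 0.62·2500^α ⇒ (312/2500)^α = 0.62.
α = ln(0.62) / ln(312/2500) = -0.478036/-2.081043 ≈ 0.230.

α ≈ 0.230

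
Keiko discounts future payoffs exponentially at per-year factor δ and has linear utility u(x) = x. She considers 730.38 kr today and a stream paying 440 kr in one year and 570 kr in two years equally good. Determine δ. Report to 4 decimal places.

Present value of the stream is 440·δ + 570·δ². Indifference gives 440δ + 570δ² = 730.38.
So 570δ² + 440δ − 730.38 = 0.
δ = (−440 + √(440² + 4·570·730.38)) / (2·570) = (−440 + √1858866.40) / 1140 ≈ 0.8100.

δ ≈ 0.8100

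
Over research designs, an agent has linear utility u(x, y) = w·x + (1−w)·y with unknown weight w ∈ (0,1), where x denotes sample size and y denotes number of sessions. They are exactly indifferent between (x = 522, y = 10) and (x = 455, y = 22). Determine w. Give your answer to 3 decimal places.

Equating utilities: w·522 + (1−w)·10 = w·455 + (1−w)·22.
w·(522−455) = (1−w)·(22−10), i.e. w·67 = (1−w)·12.
The marginal rate of substitution is 12/67, so w = 12/(67+12) = 0.152.

w = 0.152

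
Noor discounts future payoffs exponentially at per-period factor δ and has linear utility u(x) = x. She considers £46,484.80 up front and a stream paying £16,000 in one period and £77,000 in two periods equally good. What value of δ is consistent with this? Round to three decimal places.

δ ≈ 0.680

The stream is worth 16000δ + 77000δ² today, so 16000δ + 77000δ² = 46484.80.
So 77000δ² + 16000δ − 46484.80 = 0.
δ = (−16000 + √(16000² + 4·77000·46484.80)) / (2·77000) = (−16000 + √14573318400.00) / 154000 ≈ 0.680.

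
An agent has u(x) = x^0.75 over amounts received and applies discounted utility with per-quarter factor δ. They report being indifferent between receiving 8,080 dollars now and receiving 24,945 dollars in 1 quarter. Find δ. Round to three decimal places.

δ ≈ 0.429

Indifference means u(8080) = δ · u(24945), so δ = u(8080)/u(24945).
With u(x) = x^0.75: δ = 8080^0.75/24945^0.75 = (8080/24945)^0.75 = 0.42936.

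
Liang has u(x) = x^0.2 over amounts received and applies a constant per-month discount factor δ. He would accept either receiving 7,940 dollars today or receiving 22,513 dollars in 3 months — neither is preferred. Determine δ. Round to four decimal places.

Indifference means u(7940) = δ^3 · u(22513), so δ^3 = u(7940)/u(22513).
With u(x) = x^0.2: δ^3 = 7940^0.2/22513^0.2 = (7940/22513)^0.2 = 0.81185.
Taking the cube root: δ = 0.81185^(1/3) ≈ 0.9329.

δ ≈ 0.9329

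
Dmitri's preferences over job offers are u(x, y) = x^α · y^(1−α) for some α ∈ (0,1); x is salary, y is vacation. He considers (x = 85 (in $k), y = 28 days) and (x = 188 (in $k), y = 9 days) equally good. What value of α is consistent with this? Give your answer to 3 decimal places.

α ≈ 0.588

Indifference: 85^α · 28^(1−α) = 188^α · 9^(1−α).
(85/188)^α = (9/28)^(1−α); take logs: α·ln(85/188) = (1−α)·ln(9/28), i.e. α·-0.793791 = (1−α)·-1.134980.
Thus α·(-1.928771) = -1.134980, so α = -1.134980/-1.928771 ≈ 0.588.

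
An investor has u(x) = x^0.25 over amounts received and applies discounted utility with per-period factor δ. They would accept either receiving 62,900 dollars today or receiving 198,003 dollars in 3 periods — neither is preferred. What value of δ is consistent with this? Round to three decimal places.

δ ≈ 0.909

Equating discounted utilities: u(62900) = δ^3·u(198003) ⇒ δ^3 = u(62900)/u(198003).
With u(x) = x^0.25: δ^3 = 62900^0.25/198003^0.25 = (62900/198003)^0.25 = 0.75075.
Taking the cube root: δ = 0.75075^(1/3) ≈ 0.909.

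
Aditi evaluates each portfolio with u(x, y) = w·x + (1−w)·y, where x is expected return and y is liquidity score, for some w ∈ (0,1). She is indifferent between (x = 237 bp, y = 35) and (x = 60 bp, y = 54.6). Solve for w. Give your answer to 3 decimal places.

u(237,35) = u(60,54.6) means w·237 + (1−w)·35 = w·60 + (1−w)·54.6.
w·(237−60) = (1−w)·(54.6−35), i.e. w·177 = (1−w)·19.6.
The marginal rate of substitution is 19.6/177, so w = 19.6/(177+19.6) = 0.100.

w = 0.100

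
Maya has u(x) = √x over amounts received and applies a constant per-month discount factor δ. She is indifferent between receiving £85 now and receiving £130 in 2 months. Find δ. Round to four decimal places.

Equating discounted utilities: u(85) = δ^2·u(130) ⇒ δ^2 = u(85)/u(130).
Since u(x) = √x, δ^2 = √(85/130) = 0.80861.
Hence δ = (0.80861)^(1/2) = 0.899226.

δ ≈ 0.8992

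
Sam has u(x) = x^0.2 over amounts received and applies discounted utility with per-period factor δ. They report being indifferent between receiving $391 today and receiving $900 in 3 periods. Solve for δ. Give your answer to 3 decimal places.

δ ≈ 0.946

The payoff in 3 periods is discounted by δ^3, so u(391) = δ^3·u(900) and δ^3 = u(391)/u(900).
With u(x) = x^0.2: δ^3 = 391^0.2/900^0.2 = (391/900)^0.2 = 0.84642.
So δ = 0.84642^(1/3) ≈ 0.946.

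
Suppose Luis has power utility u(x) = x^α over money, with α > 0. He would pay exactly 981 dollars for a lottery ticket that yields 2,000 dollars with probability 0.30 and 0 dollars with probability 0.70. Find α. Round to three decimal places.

EU(lottery) = 0.30·2000^α + 0.70·0 = 0.30·2000^α.
Setting u(981) equal to that: 981^α = 0.30·2000^α ⇒ (981/2000)^α = 0.30.
α = ln(0.30) / ln(981/2000) = -1.203973/-0.712330 ≈ 1.690.

α ≈ 1.690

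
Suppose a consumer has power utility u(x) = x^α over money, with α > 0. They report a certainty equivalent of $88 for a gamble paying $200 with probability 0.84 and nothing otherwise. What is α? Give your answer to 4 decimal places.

α ≈ 0.2124

Since u(0) = 0, the lottery's EU is 0.84·200^α.
Equating: 88^α = 0.84·200^α, i.e. 0.4400^α = 0.84.
α = ln(0.84) / ln(88/200) = -0.1743534/-0.8209806 ≈ 0.2124.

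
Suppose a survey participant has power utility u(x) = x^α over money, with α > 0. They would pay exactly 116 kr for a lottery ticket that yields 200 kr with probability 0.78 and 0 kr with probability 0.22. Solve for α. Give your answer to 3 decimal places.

α ≈ 0.456

Since u(0) = 0, the lottery's EU is 0.78·200^α.
Indifference: 116^α = 0.78·200^α, so (116/200)^α = 0.78.
Taking logs: α·ln(116/200) = ln(0.78), so α = -0.248461 / -0.544727 ≈ 0.456.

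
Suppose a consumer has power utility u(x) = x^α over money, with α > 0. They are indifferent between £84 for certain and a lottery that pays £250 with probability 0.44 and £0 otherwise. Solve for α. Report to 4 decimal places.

α ≈ 0.7527

EU(lottery) = 0.44·250^α + 0.56·0 = 0.44·250^α.
Equating: 84^α = 0.44·250^α, i.e. 0.3360^α = 0.44.
Taking logs: α·ln(84/250) = ln(0.44), so α = -0.8209806 / -1.0906441 ≈ 0.7527.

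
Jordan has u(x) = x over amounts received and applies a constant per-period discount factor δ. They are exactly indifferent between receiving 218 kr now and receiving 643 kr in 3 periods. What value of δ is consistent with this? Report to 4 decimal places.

δ ≈ 0.6973

The payoff in 3 periods is discounted by δ^3, so u(218) = δ^3·u(643) and δ^3 = u(218)/u(643).
With u(x) = x: δ^3 = 218/643 = 0.33904.
Taking the cube root: δ = 0.33904^(1/3) ≈ 0.6973.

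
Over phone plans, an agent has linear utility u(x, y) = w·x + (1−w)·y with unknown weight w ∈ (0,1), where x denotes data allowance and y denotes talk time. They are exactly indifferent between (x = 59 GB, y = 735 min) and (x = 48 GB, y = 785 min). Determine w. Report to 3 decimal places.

w = 0.820

u(59,735) = u(48,785) means w·59 + (1−w)·735 = w·48 + (1−w)·785.
Collecting terms: w·11 = (1−w)·50.
So w/(1−w) = 50/11 = 4.5455, giving w = 50/(11+50) = 0.820.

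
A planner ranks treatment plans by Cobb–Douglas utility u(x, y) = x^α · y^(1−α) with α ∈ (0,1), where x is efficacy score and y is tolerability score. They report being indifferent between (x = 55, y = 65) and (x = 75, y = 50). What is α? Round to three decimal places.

α ≈ 0.458

Set the two utilities equal: 55^α·65^(1−α) = 75^α·50^(1−α).
Taking logs: α·ln 55 + (1−α)·ln 65 = α·ln 75 + (1−α)·ln 50, i.e. α·-0.310155 = (1−α)·-0.262364.
With A = -0.310155 and B = -0.262364: α·A = (1−α)·B, so α = B/(A+B) = -0.262364/-0.572519 ≈ 0.458.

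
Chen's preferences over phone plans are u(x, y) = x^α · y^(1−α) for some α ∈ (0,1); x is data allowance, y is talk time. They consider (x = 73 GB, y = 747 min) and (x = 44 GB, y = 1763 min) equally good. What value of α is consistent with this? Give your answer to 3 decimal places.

Set the two utilities equal: 73^α·747^(1−α) = 44^α·1763^(1−α).
(73/44)^α = (1763/747)^(1−α); take logs: α·ln(73/44) = (1−α)·ln(1763/747), i.e. α·0.506270 = (1−α)·0.858707.
Thus α·(1.364977) = 0.858707, so α = 0.858707/1.364977 ≈ 0.629.

α ≈ 0.629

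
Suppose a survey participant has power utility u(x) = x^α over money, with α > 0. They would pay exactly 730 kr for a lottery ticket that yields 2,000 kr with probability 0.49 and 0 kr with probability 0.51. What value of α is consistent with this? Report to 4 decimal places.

The lottery's expected utility is 0.49·u(2000) + 0.51·u(0) = 0.49·2000^α (since u(0) = 0 for α > 0).
Setting u(730) equal to that: 730^α = 0.49·2000^α ⇒ (730/2000)^α = 0.49.
Take logs: α = ln 0.49 / ln(730/2000) ≈ 0.707788.

α ≈ 0.7078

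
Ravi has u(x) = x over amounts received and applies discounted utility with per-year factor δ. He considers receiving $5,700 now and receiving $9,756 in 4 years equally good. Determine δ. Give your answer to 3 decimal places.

δ ≈ 0.874

Equating discounted utilities: u(5700) = δ^4·u(9756) ⇒ δ^4 = u(5700)/u(9756).
With u(x) = x: δ^4 = 5700/9756 = 0.58426.
Taking the 4th root: δ = 0.58426^(1/4) ≈ 0.874.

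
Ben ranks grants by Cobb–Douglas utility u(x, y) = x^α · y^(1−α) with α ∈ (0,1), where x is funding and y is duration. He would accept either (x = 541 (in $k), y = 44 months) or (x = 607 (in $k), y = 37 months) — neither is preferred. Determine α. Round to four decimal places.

α ≈ 0.6008

Set the two utilities equal: 541^α·44^(1−α) = 607^α·37^(1−α).
Taking logs: α·ln 541 + (1−α)·ln 44 = α·ln 607 + (1−α)·ln 37, i.e. α·-0.1151095 = (1−α)·-0.1732717.
Thus α·(-0.2883812) = -0.1732717, so α = -0.1732717/-0.2883812 ≈ 0.6008.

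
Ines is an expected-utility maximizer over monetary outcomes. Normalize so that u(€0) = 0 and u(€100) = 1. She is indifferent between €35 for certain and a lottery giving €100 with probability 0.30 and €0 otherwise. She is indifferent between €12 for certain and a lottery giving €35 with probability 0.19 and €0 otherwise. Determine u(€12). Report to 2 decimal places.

0.06

From the first indifference, u(€35) = 0.30·u(€100) + 0.70·u(€0) = 0.30·1 + 0.70·0 = 0.30.
Then u(€12) = 0.19·u(€35) + 0.81·u(€0) = 0.19·0.30 + 0.81·0.00 = 0.0570.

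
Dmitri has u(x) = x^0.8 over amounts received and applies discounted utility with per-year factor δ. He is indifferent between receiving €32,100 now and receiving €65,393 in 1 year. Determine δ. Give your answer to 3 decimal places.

Indifference means u(32100) = δ · u(65393), so δ = u(32100)/u(65393).
Since u(x) = x^0.8, δ = (32100/65393)^0.8 = 0.49088^0.8 = 0.56595.

δ ≈ 0.566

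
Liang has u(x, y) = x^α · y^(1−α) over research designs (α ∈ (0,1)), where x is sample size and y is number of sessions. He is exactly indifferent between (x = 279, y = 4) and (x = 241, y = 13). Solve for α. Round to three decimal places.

α ≈ 0.890

Indifference: 279^α · 4^(1−α) = 241^α · 13^(1−α).
(279/241)^α = (13/4)^(1−α); take logs: α·ln(279/241) = (1−α)·ln(13/4), i.e. α·0.146415 = (1−α)·1.178655.
With A = 0.146415 and B = 1.178655: α·A = (1−α)·B, so α = B/(A+B) = 1.178655/1.325070 ≈ 0.890.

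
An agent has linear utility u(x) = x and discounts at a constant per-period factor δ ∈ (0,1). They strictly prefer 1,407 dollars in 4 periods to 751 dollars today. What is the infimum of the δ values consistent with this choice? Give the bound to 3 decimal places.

δ > 0.855

Under u(x) = x this choice says 751 < δ^4·1407.
Hence δ^4 > 751/1407 = 0.53376, and x ↦ x^(1/4) is increasing on (0,∞).
δ > (751/1407)^(1/4) ≈ 0.855.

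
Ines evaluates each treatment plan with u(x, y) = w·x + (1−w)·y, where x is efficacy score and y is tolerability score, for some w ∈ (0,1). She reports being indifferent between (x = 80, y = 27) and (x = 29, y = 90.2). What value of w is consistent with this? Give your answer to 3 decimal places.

u(80,27) = u(29,90.2) means w·80 + (1−w)·27 = w·29 + (1−w)·90.2.
w·(80−29) = (1−w)·(90.2−27), i.e. w·51 = (1−w)·63.2.
Hence w = 63.2/(51+63.2) = 63.2/114.2 = 0.553.

w = 0.553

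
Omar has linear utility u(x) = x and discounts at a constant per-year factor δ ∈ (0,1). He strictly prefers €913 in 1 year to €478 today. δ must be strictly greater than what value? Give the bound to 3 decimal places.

Under u(x) = x this choice says 478 < δ·913.
Dividing through by 913 gives δ > 0.52355.

δ > 0.524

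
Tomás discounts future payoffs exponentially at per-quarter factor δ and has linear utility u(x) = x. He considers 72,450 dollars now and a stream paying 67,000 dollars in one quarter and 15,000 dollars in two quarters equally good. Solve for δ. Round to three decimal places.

Present value of the stream is 67000·δ + 15000·δ². Indifference gives 67000δ + 15000δ² = 72450.
Rearranged: 15000δ² + 67000δ − 72450 = 0.
The positive root is δ = [−67000 + √(67000² + 4·15000·72450)] / (2·15000) = (−67000 + 94000.000)/30000 ≈ 0.900.

δ ≈ 0.900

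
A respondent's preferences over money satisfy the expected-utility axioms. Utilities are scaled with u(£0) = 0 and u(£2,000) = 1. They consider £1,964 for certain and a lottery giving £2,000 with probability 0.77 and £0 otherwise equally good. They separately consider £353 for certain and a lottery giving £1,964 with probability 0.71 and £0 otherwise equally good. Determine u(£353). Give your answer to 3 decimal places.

First, u(£1,964) = 0.77·u(£2,000) + 0.23·u(£0) = 0.77.
The second indifference gives u(£353) = 0.71·u(£1,964) + 0.29·u(£0) = 0.71·0.77 + 0.29·0.00 = 0.5467.

0.547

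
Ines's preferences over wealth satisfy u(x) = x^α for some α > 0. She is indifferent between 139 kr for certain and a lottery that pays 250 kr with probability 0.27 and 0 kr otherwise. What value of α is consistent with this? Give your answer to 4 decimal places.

α ≈ 2.2306

The lottery's expected utility is 0.27·u(250) + 0.73·u(0) = 0.27·250^α (since u(0) = 0 for α > 0).
Indifference: 139^α = 0.27·250^α, so (139/250)^α = 0.27.
α = ln(0.27) / ln(139/250) = -1.3093333/-0.5869870 ≈ 2.2306.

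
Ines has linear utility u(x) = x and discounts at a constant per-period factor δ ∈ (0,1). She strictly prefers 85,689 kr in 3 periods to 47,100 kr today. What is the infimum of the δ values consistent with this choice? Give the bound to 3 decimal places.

δ > 0.819

Under u(x) = x this choice says 47100 < δ^3·85689.
So δ^3 > 47100/85689 = 0.54966; taking the cube root of both positive sides preserves the inequality.
δ > (47100/85689)^(1/3) ≈ 0.819.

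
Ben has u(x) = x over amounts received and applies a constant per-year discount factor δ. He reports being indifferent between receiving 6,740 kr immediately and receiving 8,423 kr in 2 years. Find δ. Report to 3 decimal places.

δ ≈ 0.895

Equating discounted utilities: u(6740) = δ^2·u(8423) ⇒ δ^2 = u(6740)/u(8423).
With u(x) = x: δ^2 = 6740/8423 = 0.80019.
Hence δ = (0.80019)^(1/2) = 0.89453.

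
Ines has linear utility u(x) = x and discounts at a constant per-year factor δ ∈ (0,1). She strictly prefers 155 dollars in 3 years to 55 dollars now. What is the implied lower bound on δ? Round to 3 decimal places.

The preference means 55 < δ^3·155.
Dividing by 155: δ^3 > 0.35484. Both sides are positive, so the cube root keeps the direction.
δ > 0.35484^(1/3) = 0.708.

δ > 0.708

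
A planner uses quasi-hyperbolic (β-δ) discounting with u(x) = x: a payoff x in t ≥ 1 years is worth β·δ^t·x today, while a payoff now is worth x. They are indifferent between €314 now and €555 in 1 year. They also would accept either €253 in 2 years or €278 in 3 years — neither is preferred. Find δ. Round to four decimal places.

δ ≈ 0.9101

The second indifference involves only future payoffs, so β cancels: β·δ^2·253 = β·δ^3·278, giving δ = 253/278 = 0.91007.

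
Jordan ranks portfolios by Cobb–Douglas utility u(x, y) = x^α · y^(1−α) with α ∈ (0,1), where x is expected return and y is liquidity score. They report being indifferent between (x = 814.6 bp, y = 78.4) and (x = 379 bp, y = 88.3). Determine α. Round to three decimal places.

α ≈ 0.135

Set the two utilities equal: 814.6^α·78.4^(1−α) = 379^α·88.3^(1−α).
Taking logs: α·ln 814.6 + (1−α)·ln 78.4 = α·ln 379 + (1−α)·ln 88.3, i.e. α·0.765161 = (1−α)·0.118916.
Thus α·(0.884077) = 0.118916, so α = 0.118916/0.884077 ≈ 0.135.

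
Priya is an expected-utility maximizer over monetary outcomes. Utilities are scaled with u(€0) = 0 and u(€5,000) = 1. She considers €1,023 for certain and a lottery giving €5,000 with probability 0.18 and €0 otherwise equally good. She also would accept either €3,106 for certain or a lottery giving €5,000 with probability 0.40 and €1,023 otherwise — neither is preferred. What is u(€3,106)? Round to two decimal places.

From the first indifference, u(€1,023) = 0.18·u(€5,000) + 0.82·u(€0) = 0.18·1 + 0.82·0 = 0.18.
The second indifference gives u(€3,106) = 0.40·u(€5,000) + 0.60·u(€1,023) = 0.40·1.00 + 0.60·0.18 = 0.5080.

0.51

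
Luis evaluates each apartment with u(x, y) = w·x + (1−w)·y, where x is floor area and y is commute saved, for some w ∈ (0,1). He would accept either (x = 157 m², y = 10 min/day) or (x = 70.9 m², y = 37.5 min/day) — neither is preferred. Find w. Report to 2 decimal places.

w = 0.24

u(157,10) = u(70.9,37.5) means w·157 + (1−w)·10 = w·70.9 + (1−w)·37.5.
Collecting terms: w·86.1 = (1−w)·27.5.
So w/(1−w) = 27.5/86.1 = 0.3194, giving w = 27.5/(86.1+27.5) = 0.24.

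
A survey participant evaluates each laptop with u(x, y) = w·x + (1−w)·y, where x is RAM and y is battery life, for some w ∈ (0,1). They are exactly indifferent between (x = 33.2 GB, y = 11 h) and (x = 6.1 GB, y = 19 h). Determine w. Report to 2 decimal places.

Equating utilities: w·33.2 + (1−w)·11 = w·6.1 + (1−w)·19.
Rearranging, 27.1·w − 8·(1−w) = 0.
Hence w = 8/(27.1+8) = 8/35.1 = 0.23.

w = 0.23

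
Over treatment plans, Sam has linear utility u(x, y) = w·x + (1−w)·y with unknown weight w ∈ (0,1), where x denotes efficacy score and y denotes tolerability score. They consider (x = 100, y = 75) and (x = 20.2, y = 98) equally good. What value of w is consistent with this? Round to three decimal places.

w = 0.224

u(100,75) = u(20.2,98) means w·100 + (1−w)·75 = w·20.2 + (1−w)·98.
w·(100−20.2) = (1−w)·(98−75), i.e. w·79.8 = (1−w)·23.
The marginal rate of substitution is 23/79.8, so w = 23/(79.8+23) = 0.224.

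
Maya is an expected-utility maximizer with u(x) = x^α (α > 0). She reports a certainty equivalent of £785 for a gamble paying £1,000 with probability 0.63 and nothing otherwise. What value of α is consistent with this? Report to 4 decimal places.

α ≈ 1.9087

Since u(0) = 0, the lottery's EU is 0.63·1000^α.
Indifference: 785^α = 0.63·1000^α, so (785/1000)^α = 0.63.
α = ln(0.63) / ln(785/1000) = -0.4620355/-0.2420716 ≈ 1.9087.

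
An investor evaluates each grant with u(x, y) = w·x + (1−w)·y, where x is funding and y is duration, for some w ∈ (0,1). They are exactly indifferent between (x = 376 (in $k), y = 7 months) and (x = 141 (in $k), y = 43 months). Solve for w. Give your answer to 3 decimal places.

Indifference: w·376 + (1−w)·7 = w·141 + (1−w)·43.
Rearranging, 235·w − 36·(1−w) = 0.
Hence w = 36/(235+36) = 36/271 = 0.133.

w = 0.133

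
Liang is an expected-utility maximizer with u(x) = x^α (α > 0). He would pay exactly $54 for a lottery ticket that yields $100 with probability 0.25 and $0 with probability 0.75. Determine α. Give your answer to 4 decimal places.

α ≈ 2.2498

The lottery's expected utility is 0.25·u(100) + 0.75·u(0) = 0.25·100^α (since u(0) = 0 for α > 0).
Indifference: 54^α = 0.25·100^α, so (54/100)^α = 0.25.
Taking logs: α·ln(54/100) = ln(0.25), so α = -1.3862944 / -0.6161861 ≈ 2.2498.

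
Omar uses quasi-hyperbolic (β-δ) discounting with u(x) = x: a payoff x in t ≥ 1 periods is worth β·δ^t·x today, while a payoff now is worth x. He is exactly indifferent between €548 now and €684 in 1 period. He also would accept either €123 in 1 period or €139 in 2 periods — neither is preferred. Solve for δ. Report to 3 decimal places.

The second indifference involves only future payoffs, so β cancels: β·δ^1·123 = β·δ^2·139, giving δ = 123/139 = 0.88489.

δ ≈ 0.885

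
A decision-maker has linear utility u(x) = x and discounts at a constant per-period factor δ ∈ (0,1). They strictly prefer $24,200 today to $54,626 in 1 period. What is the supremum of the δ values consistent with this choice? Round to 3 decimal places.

Comparing present values: 24200 > δ·54626.
So δ < 24200/54626 = 0.44301.

δ < 0.443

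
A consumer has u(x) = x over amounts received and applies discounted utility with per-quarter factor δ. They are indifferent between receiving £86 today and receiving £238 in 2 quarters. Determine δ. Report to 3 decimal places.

δ ≈ 0.601

Equating discounted utilities: u(86) = δ^2·u(238) ⇒ δ^2 = u(86)/u(238).
With u(x) = x: δ^2 = 86/238 = 0.36134.
Hence δ = (0.36134)^(1/2) = 0.60112.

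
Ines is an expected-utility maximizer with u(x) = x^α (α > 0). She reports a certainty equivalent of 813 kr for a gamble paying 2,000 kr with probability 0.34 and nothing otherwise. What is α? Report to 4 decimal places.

α ≈ 1.1984

EU(lottery) = 0.34·2000^α + 0.66·0 = 0.34·2000^α.
Indifference: 813^α = 0.34·2000^α, so (813/2000)^α = 0.34.
α = ln(0.34) / ln(813/2000) = -1.0788097/-0.9001713 ≈ 1.1984.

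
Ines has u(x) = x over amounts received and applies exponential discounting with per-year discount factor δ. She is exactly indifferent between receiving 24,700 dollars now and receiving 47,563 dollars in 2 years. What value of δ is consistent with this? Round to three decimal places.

Equating discounted utilities: u(24700) = δ^2·u(47563) ⇒ δ^2 = u(24700)/u(47563).
With u(x) = x: δ^2 = 24700/47563 = 0.51931.
So δ = 0.51931^(1/2) ≈ 0.721.

δ ≈ 0.721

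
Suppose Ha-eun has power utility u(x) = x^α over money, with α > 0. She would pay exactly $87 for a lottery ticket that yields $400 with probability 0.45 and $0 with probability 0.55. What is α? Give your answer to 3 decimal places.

The lottery's expected utility is 0.45·u(400) + 0.55·u(0) = 0.45·400^α (since u(0) = 0 for α > 0).
Setting u(87) equal to that: 87^α = 0.45·400^α ⇒ (87/400)^α = 0.45.
Take logs: α = ln 0.45 / ln(87/400) ≈ 0.52342.

α ≈ 0.523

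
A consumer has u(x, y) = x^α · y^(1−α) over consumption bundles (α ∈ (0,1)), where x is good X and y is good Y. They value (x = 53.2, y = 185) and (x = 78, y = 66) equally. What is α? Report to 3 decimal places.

The Cobb–Douglas utilities coincide, so 53.2^α·185^(1−α) = 78^α·66^(1−α).
Rearrange to (53.2/78)^α = (66/185)^(1−α) and take logs: α·-0.382650 = (1−α)·-1.030701.
Thus α·(-1.413351) = -1.030701, so α = -1.030701/-1.413351 ≈ 0.729.

α ≈ 0.729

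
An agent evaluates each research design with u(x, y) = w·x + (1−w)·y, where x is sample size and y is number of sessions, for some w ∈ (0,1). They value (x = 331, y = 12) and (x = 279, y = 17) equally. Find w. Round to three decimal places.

Equating utilities: w·331 + (1−w)·12 = w·279 + (1−w)·17.
Rearranging, 52·w − 5·(1−w) = 0.
Hence w = 5/(52+5) = 5/57 = 0.088.

w = 0.088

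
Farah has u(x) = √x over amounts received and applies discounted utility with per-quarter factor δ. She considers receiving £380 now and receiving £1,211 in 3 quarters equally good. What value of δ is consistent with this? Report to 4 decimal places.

δ ≈ 0.8243

Equating discounted utilities: u(380) = δ^3·u(1211) ⇒ δ^3 = u(380)/u(1211).
Since u(x) = √x, δ^3 = √(380/1211) = 0.56017.
Hence δ = (0.56017)^(1/3) = 0.824340.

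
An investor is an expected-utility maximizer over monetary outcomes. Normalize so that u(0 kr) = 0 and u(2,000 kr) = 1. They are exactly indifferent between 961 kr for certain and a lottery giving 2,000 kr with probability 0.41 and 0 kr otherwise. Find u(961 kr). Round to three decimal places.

0.410

The indifference gives u(961 kr) = 0.41·u(2,000 kr) + 0.59·u(0 kr) = 0.41·1 + 0.59·0 = 0.41.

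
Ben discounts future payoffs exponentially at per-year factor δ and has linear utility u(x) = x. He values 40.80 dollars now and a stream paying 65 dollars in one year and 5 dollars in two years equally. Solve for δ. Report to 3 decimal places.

Equating present values: 40.80 = 65δ + 5δ².
That is, 5δ² + 65δ − 40.80 = 0, a quadratic in δ.
δ = (−65 + √(65² + 4·5·40.80)) / (2·5) = (−65 + √5041.00) / 10 ≈ 0.600.

δ ≈ 0.600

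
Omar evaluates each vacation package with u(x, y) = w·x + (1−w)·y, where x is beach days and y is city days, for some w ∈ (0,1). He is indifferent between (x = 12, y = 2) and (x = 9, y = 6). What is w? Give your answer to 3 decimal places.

Indifference: w·12 + (1−w)·2 = w·9 + (1−w)·6.
w·(12−9) = (1−w)·(6−2), i.e. w·3 = (1−w)·4.
Hence w = 4/(3+4) = 4/7 = 0.571.

w = 0.571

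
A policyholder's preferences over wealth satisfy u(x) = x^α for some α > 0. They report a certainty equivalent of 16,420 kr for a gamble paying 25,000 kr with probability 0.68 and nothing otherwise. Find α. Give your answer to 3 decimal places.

α ≈ 0.917

EU(lottery) = 0.68·25000^α + 0.32·0 = 0.68·25000^α.
Setting u(16420) equal to that: 16420^α = 0.68·25000^α ⇒ (16420/25000)^α = 0.68.
Taking logs: α·ln(16420/25000) = ln(0.68), so α = -0.385662 / -0.420376 ≈ 0.917.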